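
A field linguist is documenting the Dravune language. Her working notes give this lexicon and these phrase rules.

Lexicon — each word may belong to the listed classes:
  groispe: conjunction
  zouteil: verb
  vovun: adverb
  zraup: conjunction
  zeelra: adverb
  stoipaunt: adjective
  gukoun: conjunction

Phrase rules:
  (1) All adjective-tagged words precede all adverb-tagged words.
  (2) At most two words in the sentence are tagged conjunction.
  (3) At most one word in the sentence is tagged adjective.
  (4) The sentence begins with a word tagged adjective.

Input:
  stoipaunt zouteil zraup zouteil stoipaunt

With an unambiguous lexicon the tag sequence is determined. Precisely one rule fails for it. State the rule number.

3

Fixed tagging: adjective verb conjunction verb adjective.
Applying the rules: R1 ✓, R2 ✓, R3 ✗, R4 ✓.
Only rule 3 fails.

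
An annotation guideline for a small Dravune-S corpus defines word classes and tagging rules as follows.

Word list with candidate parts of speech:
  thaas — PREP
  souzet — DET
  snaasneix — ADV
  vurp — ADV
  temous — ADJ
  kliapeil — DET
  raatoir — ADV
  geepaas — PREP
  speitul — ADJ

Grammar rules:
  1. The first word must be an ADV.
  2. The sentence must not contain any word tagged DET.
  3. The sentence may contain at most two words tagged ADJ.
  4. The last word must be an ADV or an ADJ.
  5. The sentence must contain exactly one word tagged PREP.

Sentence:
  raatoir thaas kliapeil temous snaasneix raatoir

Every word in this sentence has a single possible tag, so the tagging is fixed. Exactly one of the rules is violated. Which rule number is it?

2

Fixed tagging: ADV PREP DET ADJ ADV ADV.
Applying the rules: R1 ✓, R2 ✗, R3 ✓, R4 ✓, R5 ✓.
Only rule 2 fails.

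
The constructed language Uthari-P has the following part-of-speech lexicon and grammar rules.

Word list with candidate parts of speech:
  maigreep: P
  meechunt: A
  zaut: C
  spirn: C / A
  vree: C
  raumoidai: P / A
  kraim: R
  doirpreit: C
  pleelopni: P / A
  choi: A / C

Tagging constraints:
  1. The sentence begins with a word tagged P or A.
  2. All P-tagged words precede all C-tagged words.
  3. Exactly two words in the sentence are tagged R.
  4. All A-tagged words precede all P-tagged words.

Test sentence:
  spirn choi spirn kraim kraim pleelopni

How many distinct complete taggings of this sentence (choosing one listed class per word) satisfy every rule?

5

Candidates per position — 1:spirn {C,A}; 2:choi {A,C}; 3:spirn {C,A}; 4:kraim {R}; 5:kraim {R}; 6:pleelopni {P,A}.
There are 16 candidate sequences in total.
The sequences that satisfy every rule: A A C R R A; A A A R R P; A A A R R A; A C C R R A; A C A R R A.
Count = 5.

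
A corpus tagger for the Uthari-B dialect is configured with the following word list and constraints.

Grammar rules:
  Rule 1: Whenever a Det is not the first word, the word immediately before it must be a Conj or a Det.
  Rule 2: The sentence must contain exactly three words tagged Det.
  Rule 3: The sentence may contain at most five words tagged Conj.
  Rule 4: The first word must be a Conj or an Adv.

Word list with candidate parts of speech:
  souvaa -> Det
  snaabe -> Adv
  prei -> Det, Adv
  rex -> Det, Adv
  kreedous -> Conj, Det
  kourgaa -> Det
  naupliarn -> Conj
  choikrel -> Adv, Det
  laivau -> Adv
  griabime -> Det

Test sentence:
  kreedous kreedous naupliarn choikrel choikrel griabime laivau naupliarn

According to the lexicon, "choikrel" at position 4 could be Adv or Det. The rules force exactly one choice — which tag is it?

Det

Candidates per position — 1:kreedous {Conj,Det}; 2:kreedous {Conj,Det}; 3:naupliarn {Conj}; 4:choikrel {Adv,Det}; 5:choikrel {Adv,Det}; 6:griabime {Det}; 7:laivau {Adv}; 8:naupliarn {Conj}.
Position 1: Det is ruled out by rule 4; that leaves Conj.
Position 4: Adv is ruled out by rule 1; that leaves Det.
Position 5: Adv is ruled out by rule 1; that leaves Det.
Position 2: Det is ruled out by rule 2; that leaves Conj.
That leaves exactly one tagging: Conj Conj Conj Det Det Det Adv Conj.
Verifying each rule — rule 1 satisfied; rule 2 satisfied; rule 3 satisfied; rule 4 satisfied.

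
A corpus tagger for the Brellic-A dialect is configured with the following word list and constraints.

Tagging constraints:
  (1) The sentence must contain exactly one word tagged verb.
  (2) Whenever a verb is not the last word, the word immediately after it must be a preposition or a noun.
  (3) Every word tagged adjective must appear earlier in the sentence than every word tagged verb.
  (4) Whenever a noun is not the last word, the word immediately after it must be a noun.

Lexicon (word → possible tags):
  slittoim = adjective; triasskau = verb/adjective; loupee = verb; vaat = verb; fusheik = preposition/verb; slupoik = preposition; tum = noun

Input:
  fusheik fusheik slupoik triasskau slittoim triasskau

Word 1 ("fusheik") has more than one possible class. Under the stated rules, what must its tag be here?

preposition

Candidates per position — 1:fusheik {preposition,verb}; 2:fusheik {preposition,verb}; 3:slupoik {preposition}; 4:triasskau {verb,adjective}; 5:slittoim {adjective}; 6:triasskau {verb,adjective}.
Position 1: tagging it verb would leave rule 3 unsatisfiable, so it must be preposition.
Position 2: tagging it verb would leave rule 3 unsatisfiable, so it must be preposition.
Position 4: tagging it verb would leave rule 2 unsatisfiable, so it must be adjective.
Position 6: tagging it adjective would leave rule 1 unsatisfiable, so it must be verb.
That leaves exactly one tagging: preposition preposition preposition adjective adjective verb.
Rule-by-rule: rule 1 ✓; rule 2 ✓; rule 3 ✓; rule 4 ✓.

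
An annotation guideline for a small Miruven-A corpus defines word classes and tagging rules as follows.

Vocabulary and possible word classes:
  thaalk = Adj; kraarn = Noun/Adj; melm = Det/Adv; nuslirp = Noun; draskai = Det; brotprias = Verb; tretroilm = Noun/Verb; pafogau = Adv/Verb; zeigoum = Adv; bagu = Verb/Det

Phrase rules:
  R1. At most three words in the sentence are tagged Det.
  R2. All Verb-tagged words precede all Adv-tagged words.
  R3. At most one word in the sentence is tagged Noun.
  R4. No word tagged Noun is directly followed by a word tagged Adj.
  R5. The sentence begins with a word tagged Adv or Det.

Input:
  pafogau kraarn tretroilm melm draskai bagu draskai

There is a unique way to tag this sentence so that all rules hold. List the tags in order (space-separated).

Adv Adj Noun Adv Det Det Det

Candidates per position — 1:pafogau {Adv,Verb}; 2:kraarn {Noun,Adj}; 3:tretroilm {Noun,Verb}; 4:melm {Det,Adv}; 5:draskai {Det}; 6:bagu {Verb,Det}; 7:draskai {Det}.
Position 1: tagging it Verb would leave rule 5 unsatisfiable, so it must be Adv.
Position 3: tagging it Verb would leave rule 2 unsatisfiable, so it must be Noun.
Position 6: tagging it Verb would leave rule 2 unsatisfiable, so it must be Det.
Position 2: tagging it Noun would leave rule 3 unsatisfiable, so it must be Adj.
Position 4: tagging it Det would leave rule 1 unsatisfiable, so it must be Adv.
That leaves exactly one tagging: Adv Adj Noun Adv Det Det Det.
Verifying each rule — rule 1 ok; rule 2 ok; rule 3 ok; rule 4 ok; rule 5 ok.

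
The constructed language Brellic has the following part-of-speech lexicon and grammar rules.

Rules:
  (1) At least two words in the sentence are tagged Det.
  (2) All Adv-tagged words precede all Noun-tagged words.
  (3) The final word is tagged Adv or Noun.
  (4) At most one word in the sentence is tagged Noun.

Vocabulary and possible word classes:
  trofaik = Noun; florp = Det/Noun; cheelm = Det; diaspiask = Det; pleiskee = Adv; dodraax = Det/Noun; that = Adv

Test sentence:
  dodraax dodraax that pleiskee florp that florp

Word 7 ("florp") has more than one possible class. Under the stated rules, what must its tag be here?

Noun

Candidates per position — 1:dodraax {Det,Noun}; 2:dodraax {Det,Noun}; 3:that {Adv}; 4:pleiskee {Adv}; 5:florp {Det,Noun}; 6:that {Adv}; 7:florp {Det,Noun}.
At position 1, choosing Noun makes rule 2 impossible to satisfy; hence Det.
At position 2, choosing Noun makes rule 2 impossible to satisfy; hence Det.
At position 5, choosing Noun makes rule 2 impossible to satisfy; hence Det.
At position 7, choosing Det makes rule 3 impossible to satisfy; hence Noun.
The unique satisfying tagging is: Det Det Adv Adv Det Adv Noun.
Verifying each rule — rule 1 holds; rule 2 holds; rule 3 holds; rule 4 holds.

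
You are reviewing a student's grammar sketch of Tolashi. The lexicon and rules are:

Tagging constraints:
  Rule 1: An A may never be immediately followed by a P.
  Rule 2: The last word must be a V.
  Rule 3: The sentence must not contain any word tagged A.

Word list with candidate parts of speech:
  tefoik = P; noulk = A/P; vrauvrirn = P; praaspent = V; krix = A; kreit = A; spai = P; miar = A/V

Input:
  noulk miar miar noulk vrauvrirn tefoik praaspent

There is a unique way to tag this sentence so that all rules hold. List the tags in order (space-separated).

Candidates per position — 1:noulk {A,P}; 2:miar {A,V}; 3:miar {A,V}; 4:noulk {A,P}; 5:vrauvrirn {P}; 6:tefoik {P}; 7:praaspent {V}.
Position 1: tagging it A would leave rule 3 unsatisfiable, so it must be P.
Position 2: tagging it A would leave rule 3 unsatisfiable, so it must be V.
Position 3: tagging it A would leave rule 1 unsatisfiable, so it must be V.
Position 4: tagging it A would leave rule 1 unsatisfiable, so it must be P.
So the tagging must be: P V V P P P V.
Verifying each rule — rule 1 ✓; rule 2 ✓; rule 3 ✓.

P V V P P P V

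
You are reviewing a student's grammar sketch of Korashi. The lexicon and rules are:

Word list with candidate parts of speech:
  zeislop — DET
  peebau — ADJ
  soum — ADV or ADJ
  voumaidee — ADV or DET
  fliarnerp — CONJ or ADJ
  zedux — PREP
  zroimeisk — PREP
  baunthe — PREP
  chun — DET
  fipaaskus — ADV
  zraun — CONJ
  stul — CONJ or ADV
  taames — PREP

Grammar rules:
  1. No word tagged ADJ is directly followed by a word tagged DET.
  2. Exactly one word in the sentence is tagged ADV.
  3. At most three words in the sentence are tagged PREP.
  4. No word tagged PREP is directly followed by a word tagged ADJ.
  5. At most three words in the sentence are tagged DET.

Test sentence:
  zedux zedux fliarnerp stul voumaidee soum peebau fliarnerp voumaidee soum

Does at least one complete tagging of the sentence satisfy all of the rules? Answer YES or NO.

YES

Candidates per position — 1:zedux {PREP}; 2:zedux {PREP}; 3:fliarnerp {CONJ,ADJ}; 4:stul {CONJ,ADV}; 5:voumaidee {ADV,DET}; 6:soum {ADV,ADJ}; 7:peebau {ADJ}; 8:fliarnerp {CONJ,ADJ}; 9:voumaidee {ADV,DET}; 10:soum {ADV,ADJ}.
One satisfying assignment: PREP PREP CONJ ADV DET ADJ ADJ CONJ DET ADJ.
Verifying each rule — rule 1 holds; rule 2 holds; rule 3 holds; rule 4 holds; rule 5 holds.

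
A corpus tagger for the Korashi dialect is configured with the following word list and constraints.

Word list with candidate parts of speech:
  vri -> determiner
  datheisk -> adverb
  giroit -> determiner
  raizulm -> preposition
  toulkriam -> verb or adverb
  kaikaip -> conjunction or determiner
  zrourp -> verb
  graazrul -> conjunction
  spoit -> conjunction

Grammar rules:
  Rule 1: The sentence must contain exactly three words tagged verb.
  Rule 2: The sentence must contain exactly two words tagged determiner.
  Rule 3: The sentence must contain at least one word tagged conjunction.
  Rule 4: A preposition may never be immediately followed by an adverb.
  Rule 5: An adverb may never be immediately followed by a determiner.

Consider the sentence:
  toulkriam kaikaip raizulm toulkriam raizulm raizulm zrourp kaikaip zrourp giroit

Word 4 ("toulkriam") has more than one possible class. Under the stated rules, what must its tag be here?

Candidates per position — 1:toulkriam {verb,adverb}; 2:kaikaip {conjunction,determiner}; 3:raizulm {preposition}; 4:toulkriam {verb,adverb}; 5:raizulm {preposition}; 6:raizulm {preposition}; 7:zrourp {verb}; 8:kaikaip {conjunction,determiner}; 9:zrourp {verb}; 10:giroit {determiner}.
Position 4: adverb is ruled out by rule 4; that leaves verb.
Position 1: verb is ruled out by rule 1; that leaves adverb.
Position 2: determiner is ruled out by rule 5; that leaves conjunction.
Position 8: conjunction is ruled out by rule 2; that leaves determiner.
The unique satisfying tagging is: adverb conjunction preposition verb preposition preposition verb determiner verb determiner.
Rule-by-rule: rule 1 holds; rule 2 holds; rule 3 holds; rule 4 holds; rule 5 holds.

verb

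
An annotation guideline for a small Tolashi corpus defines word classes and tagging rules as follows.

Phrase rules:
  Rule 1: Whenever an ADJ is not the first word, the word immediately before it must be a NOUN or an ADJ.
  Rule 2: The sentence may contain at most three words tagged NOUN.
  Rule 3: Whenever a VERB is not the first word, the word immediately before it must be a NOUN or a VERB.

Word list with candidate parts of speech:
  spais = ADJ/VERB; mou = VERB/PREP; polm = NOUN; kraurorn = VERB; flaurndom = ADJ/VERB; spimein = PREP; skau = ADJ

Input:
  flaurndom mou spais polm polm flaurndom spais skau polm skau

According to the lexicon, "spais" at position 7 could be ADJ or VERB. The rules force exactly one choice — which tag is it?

ADJ

Candidates per position — 1:flaurndom {ADJ,VERB}; 2:mou {VERB,PREP}; 3:spais {ADJ,VERB}; 4:polm {NOUN}; 5:polm {NOUN}; 6:flaurndom {ADJ,VERB}; 7:spais {ADJ,VERB}; 8:skau {ADJ}; 9:polm {NOUN}; 10:skau {ADJ}.
At position 3, choosing ADJ makes rule 1 impossible to satisfy; hence VERB.
At position 6, choosing VERB makes rule 1 impossible to satisfy; hence ADJ.
At position 7, choosing VERB makes rule 1 impossible to satisfy; hence ADJ.
At position 1, choosing ADJ makes rule 3 impossible to satisfy; hence VERB.
At position 2, choosing PREP makes rule 3 impossible to satisfy; hence VERB.
So the tagging must be: VERB VERB VERB NOUN NOUN ADJ ADJ ADJ NOUN ADJ.
Checking: rule 1 satisfied; rule 2 satisfied; rule 3 satisfied.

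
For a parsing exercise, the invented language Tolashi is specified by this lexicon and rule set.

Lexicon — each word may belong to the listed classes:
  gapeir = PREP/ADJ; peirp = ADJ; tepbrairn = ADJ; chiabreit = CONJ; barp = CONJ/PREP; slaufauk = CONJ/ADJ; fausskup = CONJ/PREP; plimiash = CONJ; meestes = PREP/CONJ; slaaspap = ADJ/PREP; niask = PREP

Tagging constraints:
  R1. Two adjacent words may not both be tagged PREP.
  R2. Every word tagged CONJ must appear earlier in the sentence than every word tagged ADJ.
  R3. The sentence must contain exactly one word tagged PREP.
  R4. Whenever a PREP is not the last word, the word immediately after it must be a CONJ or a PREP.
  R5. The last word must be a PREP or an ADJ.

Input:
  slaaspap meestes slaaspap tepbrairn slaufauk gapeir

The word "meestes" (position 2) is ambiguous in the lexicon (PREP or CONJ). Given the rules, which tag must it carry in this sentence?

CONJ

Candidates per position — 1:slaaspap {ADJ,PREP}; 2:meestes {PREP,CONJ}; 3:slaaspap {ADJ,PREP}; 4:tepbrairn {ADJ}; 5:slaufauk {CONJ,ADJ}; 6:gapeir {PREP,ADJ}.
Word 2 cannot be PREP — rule 4 would then fail for every completion. It is CONJ.
Word 3 cannot be PREP — rule 4 would then fail for every completion. It is ADJ.
Word 5 cannot be CONJ — rule 2 would then fail for every completion. It is ADJ.
Word 1 cannot be ADJ — rule 2 would then fail for every completion. It is PREP.
Word 6 cannot be PREP — rule 3 would then fail for every completion. It is ADJ.
The only consistent sequence is: PREP CONJ ADJ ADJ ADJ ADJ.
Verifying each rule — rule 1 ok; rule 2 ok; rule 3 ok; rule 4 ok; rule 5 ok.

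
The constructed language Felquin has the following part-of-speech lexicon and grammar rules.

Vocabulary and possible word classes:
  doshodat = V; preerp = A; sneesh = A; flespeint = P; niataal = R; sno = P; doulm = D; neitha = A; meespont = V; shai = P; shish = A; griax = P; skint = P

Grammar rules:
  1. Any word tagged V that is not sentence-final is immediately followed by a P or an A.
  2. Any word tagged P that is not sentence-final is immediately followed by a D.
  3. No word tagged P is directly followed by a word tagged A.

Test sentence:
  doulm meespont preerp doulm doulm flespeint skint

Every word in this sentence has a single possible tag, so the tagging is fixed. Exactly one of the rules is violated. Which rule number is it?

2

Fixed tagging: D V A D D P P.
Applying the rules: R1 ok, R2 fails, R3 ok.
Only rule 2 fails.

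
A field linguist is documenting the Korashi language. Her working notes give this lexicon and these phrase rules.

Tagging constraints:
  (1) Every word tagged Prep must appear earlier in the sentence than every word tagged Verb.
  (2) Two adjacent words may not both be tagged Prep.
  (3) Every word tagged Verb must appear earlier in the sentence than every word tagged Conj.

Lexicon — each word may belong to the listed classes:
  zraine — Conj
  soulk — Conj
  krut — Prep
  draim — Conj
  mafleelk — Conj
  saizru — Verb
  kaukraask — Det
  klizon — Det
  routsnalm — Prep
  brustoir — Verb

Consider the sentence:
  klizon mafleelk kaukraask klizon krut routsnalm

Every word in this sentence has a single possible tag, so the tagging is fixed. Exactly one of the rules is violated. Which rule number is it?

Fixed tagging: Det Conj Det Det Prep Prep.
Checking each rule: R1 pass, R2 fail, R3 pass.
Only rule 2 fails.

2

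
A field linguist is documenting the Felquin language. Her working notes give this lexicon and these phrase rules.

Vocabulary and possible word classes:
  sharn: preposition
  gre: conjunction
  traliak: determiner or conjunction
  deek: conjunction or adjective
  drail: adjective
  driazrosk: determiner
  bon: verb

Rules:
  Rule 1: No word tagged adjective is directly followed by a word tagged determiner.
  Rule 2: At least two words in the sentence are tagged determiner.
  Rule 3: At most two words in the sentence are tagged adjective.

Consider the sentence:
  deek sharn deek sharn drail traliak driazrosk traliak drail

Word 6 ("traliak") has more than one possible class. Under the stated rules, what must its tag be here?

conjunction

Candidates per position — 1:deek {conjunction,adjective}; 2:sharn {preposition}; 3:deek {conjunction,adjective}; 4:sharn {preposition}; 5:drail {adjective}; 6:traliak {determiner,conjunction}; 7:driazrosk {determiner}; 8:traliak {determiner,conjunction}; 9:drail {adjective}.
At position 1, choosing adjective makes rule 3 impossible to satisfy; hence conjunction.
At position 3, choosing adjective makes rule 3 impossible to satisfy; hence conjunction.
At position 6, choosing determiner makes rule 1 impossible to satisfy; hence conjunction.
At position 8, choosing conjunction makes rule 2 impossible to satisfy; hence determiner.
The only consistent sequence is: conjunction preposition conjunction preposition adjective conjunction determiner determiner adjective.
Check: rule 1 ✓; rule 2 ✓; rule 3 ✓.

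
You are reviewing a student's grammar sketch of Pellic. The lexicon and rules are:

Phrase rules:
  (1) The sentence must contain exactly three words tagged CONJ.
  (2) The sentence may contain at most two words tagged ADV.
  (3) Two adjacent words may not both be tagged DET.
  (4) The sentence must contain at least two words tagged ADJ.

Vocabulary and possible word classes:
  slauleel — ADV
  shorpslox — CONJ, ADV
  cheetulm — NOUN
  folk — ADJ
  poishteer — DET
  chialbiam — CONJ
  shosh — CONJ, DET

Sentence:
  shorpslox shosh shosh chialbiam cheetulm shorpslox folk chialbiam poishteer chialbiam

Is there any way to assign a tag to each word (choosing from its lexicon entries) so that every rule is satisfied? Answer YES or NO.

Candidates per position — 1:shorpslox {CONJ,ADV}; 2:shosh {CONJ,DET}; 3:shosh {CONJ,DET}; 4:chialbiam {CONJ}; 5:cheetulm {NOUN}; 6:shorpslox {CONJ,ADV}; 7:folk {ADJ}; 8:chialbiam {CONJ}; 9:poishteer {DET}; 10:chialbiam {CONJ}.
Rule 4 cannot be satisfied by any choice of tags from the lexicon.
So there is no consistent tagging.

NO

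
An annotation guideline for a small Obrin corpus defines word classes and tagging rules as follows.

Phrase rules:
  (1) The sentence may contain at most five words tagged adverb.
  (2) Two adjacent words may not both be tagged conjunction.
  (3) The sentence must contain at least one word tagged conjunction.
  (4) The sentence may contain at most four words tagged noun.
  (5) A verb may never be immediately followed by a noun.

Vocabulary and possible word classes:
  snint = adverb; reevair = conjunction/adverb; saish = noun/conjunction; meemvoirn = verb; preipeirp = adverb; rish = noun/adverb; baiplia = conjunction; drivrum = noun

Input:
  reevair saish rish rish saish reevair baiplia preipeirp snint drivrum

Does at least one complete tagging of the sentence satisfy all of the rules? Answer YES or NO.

YES

Candidates per position — 1:reevair {conjunction,adverb}; 2:saish {noun,conjunction}; 3:rish {noun,adverb}; 4:rish {noun,adverb}; 5:saish {noun,conjunction}; 6:reevair {conjunction,adverb}; 7:baiplia {conjunction}; 8:preipeirp {adverb}; 9:snint {adverb}; 10:drivrum {noun}.
One satisfying assignment: adverb noun noun noun conjunction adverb conjunction adverb adverb noun.
Verifying each rule — rule 1 ✓; rule 2 ✓; rule 3 ✓; rule 4 ✓; rule 5 ✓.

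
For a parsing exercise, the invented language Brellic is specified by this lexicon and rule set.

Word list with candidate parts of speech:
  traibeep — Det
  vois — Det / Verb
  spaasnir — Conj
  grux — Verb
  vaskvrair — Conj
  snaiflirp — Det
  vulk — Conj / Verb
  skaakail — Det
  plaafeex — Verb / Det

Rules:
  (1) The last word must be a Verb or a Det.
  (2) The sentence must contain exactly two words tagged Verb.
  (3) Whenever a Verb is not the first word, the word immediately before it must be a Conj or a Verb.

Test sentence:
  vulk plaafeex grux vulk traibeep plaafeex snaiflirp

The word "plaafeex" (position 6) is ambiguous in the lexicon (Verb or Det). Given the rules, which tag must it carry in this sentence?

Candidates per position — 1:vulk {Conj,Verb}; 2:plaafeex {Verb,Det}; 3:grux {Verb}; 4:vulk {Conj,Verb}; 5:traibeep {Det}; 6:plaafeex {Verb,Det}; 7:snaiflirp {Det}.
Position 2: Det is ruled out by rule 3; that leaves Verb.
Position 4: Verb is ruled out by rule 2; that leaves Conj.
Position 6: Verb is ruled out by rule 2; that leaves Det.
Position 1: Verb is ruled out by rule 2; that leaves Conj.
The unique satisfying tagging is: Conj Verb Verb Conj Det Det Det.
Rule-by-rule: rule 1 ok; rule 2 ok; rule 3 ok.

Det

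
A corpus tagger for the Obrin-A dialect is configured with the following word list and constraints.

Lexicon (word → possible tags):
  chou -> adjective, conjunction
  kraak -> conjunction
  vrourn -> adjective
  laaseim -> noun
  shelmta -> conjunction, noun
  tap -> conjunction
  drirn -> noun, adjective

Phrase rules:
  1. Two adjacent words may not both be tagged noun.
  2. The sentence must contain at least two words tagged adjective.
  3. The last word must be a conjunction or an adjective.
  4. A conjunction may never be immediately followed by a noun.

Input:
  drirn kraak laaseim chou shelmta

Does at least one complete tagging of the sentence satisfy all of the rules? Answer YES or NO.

NO

Candidates per position — 1:drirn {noun,adjective}; 2:kraak {conjunction}; 3:laaseim {noun}; 4:chou {adjective,conjunction}; 5:shelmta {conjunction,noun}.
Rule 4 cannot be satisfied by any choice of tags from the lexicon.
So there is no consistent tagging.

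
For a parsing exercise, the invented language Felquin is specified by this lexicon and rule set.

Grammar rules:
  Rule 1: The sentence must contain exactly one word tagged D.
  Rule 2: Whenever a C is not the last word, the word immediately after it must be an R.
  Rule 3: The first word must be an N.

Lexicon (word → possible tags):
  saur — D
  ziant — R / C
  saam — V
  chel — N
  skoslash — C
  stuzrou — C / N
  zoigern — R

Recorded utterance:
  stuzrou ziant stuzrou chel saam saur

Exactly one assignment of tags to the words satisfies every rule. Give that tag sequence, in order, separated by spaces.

Candidates per position — 1:stuzrou {C,N}; 2:ziant {R,C}; 3:stuzrou {C,N}; 4:chel {N}; 5:saam {V}; 6:saur {D}.
Position 1: C is ruled out by rule 3; that leaves N.
Position 2: C is ruled out by rule 2; that leaves R.
Position 3: C is ruled out by rule 2; that leaves N.
So the tagging must be: N R N N V D.
Rule-by-rule: rule 1 satisfied; rule 2 satisfied; rule 3 satisfied.

N R N N V D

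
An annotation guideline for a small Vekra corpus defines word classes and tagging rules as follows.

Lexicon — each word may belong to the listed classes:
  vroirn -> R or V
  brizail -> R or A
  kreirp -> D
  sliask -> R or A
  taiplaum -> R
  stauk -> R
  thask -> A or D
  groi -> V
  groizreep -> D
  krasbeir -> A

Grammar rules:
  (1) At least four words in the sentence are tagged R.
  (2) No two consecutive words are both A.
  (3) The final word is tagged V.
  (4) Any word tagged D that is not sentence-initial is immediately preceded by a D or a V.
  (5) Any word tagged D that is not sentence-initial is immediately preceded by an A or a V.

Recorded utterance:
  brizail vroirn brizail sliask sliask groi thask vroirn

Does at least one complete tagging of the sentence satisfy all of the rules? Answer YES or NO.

Candidates per position — 1:brizail {R,A}; 2:vroirn {R,V}; 3:brizail {R,A}; 4:sliask {R,A}; 5:sliask {R,A}; 6:groi {V}; 7:thask {A,D}; 8:vroirn {R,V}.
One satisfying assignment: R R A R R V A V.
Rule-by-rule: rule 1 holds; rule 2 holds; rule 3 holds; rule 4 holds; rule 5 holds.

YES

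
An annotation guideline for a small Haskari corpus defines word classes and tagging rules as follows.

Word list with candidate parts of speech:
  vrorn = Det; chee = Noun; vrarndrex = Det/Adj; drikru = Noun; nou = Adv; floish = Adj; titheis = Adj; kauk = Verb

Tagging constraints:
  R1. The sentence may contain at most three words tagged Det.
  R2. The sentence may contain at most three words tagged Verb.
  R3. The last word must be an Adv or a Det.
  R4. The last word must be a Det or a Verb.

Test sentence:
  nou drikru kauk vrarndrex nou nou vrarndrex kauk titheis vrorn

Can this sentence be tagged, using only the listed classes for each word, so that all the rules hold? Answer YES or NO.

Candidates per position — 1:nou {Adv}; 2:drikru {Noun}; 3:kauk {Verb}; 4:vrarndrex {Det,Adj}; 5:nou {Adv}; 6:nou {Adv}; 7:vrarndrex {Det,Adj}; 8:kauk {Verb}; 9:titheis {Adj}; 10:vrorn {Det}.
One satisfying assignment: Adv Noun Verb Adj Adv Adv Det Verb Adj Det.
Checking: rule 1 ok; rule 2 ok; rule 3 ok; rule 4 ok.

YES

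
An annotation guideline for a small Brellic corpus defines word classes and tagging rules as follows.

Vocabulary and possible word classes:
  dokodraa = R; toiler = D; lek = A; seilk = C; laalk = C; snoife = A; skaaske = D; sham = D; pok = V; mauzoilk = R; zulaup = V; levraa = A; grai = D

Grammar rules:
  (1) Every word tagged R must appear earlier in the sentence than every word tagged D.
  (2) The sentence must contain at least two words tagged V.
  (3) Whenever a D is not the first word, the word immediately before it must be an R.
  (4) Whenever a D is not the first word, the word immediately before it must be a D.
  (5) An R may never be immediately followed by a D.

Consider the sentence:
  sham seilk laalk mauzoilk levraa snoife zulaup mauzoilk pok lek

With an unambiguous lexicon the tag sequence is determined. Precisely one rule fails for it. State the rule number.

Fixed tagging: D C C R A A V R V A.
Applying the rules: R1 fails, R2 ok, R3 ok, R4 ok, R5 ok.
Only rule 1 fails.

1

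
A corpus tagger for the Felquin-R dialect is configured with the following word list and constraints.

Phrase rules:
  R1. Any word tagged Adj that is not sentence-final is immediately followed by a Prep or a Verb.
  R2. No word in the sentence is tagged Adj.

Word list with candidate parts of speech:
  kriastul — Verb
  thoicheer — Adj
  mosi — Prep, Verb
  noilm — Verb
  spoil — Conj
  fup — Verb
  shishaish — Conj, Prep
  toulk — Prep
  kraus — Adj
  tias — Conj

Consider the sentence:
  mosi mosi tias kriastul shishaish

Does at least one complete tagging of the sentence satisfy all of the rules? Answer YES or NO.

Candidates per position — 1:mosi {Prep,Verb}; 2:mosi {Prep,Verb}; 3:tias {Conj}; 4:kriastul {Verb}; 5:shishaish {Conj,Prep}.
One satisfying assignment: Prep Verb Conj Verb Conj.
Checking: rule 1 ok; rule 2 ok.

YES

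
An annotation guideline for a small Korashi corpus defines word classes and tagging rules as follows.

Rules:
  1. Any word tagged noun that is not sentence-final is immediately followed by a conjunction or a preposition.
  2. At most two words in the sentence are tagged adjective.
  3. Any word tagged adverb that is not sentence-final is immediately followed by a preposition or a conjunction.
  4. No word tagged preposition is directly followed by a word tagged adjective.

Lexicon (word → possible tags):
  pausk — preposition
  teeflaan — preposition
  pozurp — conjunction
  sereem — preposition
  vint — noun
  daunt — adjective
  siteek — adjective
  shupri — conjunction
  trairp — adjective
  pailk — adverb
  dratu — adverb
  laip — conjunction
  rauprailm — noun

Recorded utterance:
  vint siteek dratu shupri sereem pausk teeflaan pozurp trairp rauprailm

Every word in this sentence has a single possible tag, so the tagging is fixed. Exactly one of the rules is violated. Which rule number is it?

Fixed tagging: noun adjective adverb conjunction preposition preposition preposition conjunction adjective noun.
Applying the rules: R1 violated, R2 holds, R3 holds, R4 holds.
Only rule 1 fails.

1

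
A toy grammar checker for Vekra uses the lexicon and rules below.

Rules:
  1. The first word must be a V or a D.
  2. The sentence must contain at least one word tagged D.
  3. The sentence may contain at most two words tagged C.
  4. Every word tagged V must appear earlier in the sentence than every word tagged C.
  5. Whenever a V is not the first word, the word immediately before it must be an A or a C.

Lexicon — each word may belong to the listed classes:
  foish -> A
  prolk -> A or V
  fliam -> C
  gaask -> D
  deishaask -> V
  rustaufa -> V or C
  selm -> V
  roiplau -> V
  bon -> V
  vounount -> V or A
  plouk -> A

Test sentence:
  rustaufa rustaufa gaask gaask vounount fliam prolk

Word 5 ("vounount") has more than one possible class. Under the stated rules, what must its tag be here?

A

Candidates per position — 1:rustaufa {V,C}; 2:rustaufa {V,C}; 3:gaask {D}; 4:gaask {D}; 5:vounount {V,A}; 6:fliam {C}; 7:prolk {A,V}.
Position 1: C is ruled out by rule 1; that leaves V.
Position 2: V is ruled out by rule 5; that leaves C.
Position 5: V is ruled out by rule 4; that leaves A.
Position 7: V is ruled out by rule 4; that leaves A.
So the tagging must be: V C D D A C A.
Rule-by-rule: rule 1 ok; rule 2 ok; rule 3 ok; rule 4 ok; rule 5 ok.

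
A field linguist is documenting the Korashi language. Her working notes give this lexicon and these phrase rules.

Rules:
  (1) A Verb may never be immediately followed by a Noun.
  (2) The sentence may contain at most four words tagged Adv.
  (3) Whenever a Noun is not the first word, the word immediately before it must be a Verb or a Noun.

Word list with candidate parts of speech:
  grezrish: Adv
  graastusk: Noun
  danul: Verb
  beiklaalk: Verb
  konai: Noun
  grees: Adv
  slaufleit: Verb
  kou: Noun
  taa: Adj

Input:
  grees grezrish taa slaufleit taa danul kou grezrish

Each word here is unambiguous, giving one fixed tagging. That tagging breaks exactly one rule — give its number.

1

Fixed tagging: Adv Adv Adj Verb Adj Verb Noun Adv.
Checking each rule: R1 fail, R2 pass, R3 pass.
Only rule 1 fails.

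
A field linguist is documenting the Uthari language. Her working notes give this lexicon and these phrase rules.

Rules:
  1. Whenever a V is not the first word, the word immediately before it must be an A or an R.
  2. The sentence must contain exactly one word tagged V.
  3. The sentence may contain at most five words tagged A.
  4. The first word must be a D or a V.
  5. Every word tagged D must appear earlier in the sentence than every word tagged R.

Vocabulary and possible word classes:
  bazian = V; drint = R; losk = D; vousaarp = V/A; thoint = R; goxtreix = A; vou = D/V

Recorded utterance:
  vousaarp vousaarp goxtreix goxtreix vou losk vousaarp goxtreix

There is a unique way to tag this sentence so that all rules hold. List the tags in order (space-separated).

Candidates per position — 1:vousaarp {V,A}; 2:vousaarp {V,A}; 3:goxtreix {A}; 4:goxtreix {A}; 5:vou {D,V}; 6:losk {D}; 7:vousaarp {V,A}; 8:goxtreix {A}.
Position 1: A is ruled out by rule 4; that leaves V.
Position 2: V is ruled out by rule 1; that leaves A.
Position 5: V is ruled out by rule 2; that leaves D.
Position 7: V is ruled out by rule 1; that leaves A.
The only consistent sequence is: V A A A D D A A.
Checking: rule 1 satisfied; rule 2 satisfied; rule 3 satisfied; rule 4 satisfied; rule 5 satisfied.

V A A A D D A A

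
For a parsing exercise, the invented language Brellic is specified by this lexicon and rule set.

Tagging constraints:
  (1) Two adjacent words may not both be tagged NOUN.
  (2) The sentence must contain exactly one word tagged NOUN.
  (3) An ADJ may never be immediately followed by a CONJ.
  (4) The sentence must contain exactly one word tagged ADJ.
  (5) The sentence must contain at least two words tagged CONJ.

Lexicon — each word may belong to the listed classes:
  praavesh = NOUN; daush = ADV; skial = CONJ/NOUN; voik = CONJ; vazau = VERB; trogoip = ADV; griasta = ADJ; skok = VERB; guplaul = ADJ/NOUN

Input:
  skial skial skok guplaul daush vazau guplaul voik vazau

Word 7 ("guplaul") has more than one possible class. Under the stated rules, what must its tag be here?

Candidates per position — 1:skial {CONJ,NOUN}; 2:skial {CONJ,NOUN}; 3:skok {VERB}; 4:guplaul {ADJ,NOUN}; 5:daush {ADV}; 6:vazau {VERB}; 7:guplaul {ADJ,NOUN}; 8:voik {CONJ}; 9:vazau {VERB}.
Position 7: ADJ is ruled out by rule 3; that leaves NOUN.
Position 1: NOUN is ruled out by rule 2; that leaves CONJ.
Position 2: NOUN is ruled out by rule 2; that leaves CONJ.
Position 4: NOUN is ruled out by rule 2; that leaves ADJ.
So the tagging must be: CONJ CONJ VERB ADJ ADV VERB NOUN CONJ VERB.
Rule-by-rule: rule 1 ok; rule 2 ok; rule 3 ok; rule 4 ok; rule 5 ok.

NOUN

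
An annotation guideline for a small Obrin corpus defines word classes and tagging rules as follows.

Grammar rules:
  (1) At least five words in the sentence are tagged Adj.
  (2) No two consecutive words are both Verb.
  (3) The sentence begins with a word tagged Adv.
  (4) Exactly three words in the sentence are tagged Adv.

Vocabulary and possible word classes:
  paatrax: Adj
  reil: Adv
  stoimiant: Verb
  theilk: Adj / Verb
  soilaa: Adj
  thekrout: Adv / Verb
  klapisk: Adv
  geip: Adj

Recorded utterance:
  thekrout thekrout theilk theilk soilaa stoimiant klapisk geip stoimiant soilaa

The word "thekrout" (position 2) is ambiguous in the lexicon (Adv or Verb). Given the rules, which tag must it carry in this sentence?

Candidates per position — 1:thekrout {Adv,Verb}; 2:thekrout {Adv,Verb}; 3:theilk {Adj,Verb}; 4:theilk {Adj,Verb}; 5:soilaa {Adj}; 6:stoimiant {Verb}; 7:klapisk {Adv}; 8:geip {Adj}; 9:stoimiant {Verb}; 10:soilaa {Adj}.
At position 1, choosing Verb makes rule 3 impossible to satisfy; hence Adv.
At position 2, choosing Verb makes rule 4 impossible to satisfy; hence Adv.
At position 3, choosing Verb makes rule 1 impossible to satisfy; hence Adj.
At position 4, choosing Verb makes rule 1 impossible to satisfy; hence Adj.
The only consistent sequence is: Adv Adv Adj Adj Adj Verb Adv Adj Verb Adj.
Verifying each rule — rule 1 satisfied; rule 2 satisfied; rule 3 satisfied; rule 4 satisfied.

Adv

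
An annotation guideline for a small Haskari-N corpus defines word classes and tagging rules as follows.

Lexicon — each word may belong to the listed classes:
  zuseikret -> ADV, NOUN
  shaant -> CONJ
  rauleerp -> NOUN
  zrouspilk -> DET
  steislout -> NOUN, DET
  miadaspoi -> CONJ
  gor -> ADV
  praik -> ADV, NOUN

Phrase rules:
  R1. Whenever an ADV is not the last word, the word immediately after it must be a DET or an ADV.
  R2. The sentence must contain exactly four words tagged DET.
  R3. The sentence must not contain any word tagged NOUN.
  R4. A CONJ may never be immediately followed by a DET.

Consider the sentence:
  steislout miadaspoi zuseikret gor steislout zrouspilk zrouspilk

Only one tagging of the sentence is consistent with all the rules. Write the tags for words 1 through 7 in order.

DET CONJ ADV ADV DET DET DET

Candidates per position — 1:steislout {NOUN,DET}; 2:miadaspoi {CONJ}; 3:zuseikret {ADV,NOUN}; 4:gor {ADV}; 5:steislout {NOUN,DET}; 6:zrouspilk {DET}; 7:zrouspilk {DET}.
Position 1: tagging it NOUN would leave rule 2 unsatisfiable, so it must be DET.
Position 3: tagging it NOUN would leave rule 3 unsatisfiable, so it must be ADV.
Position 5: tagging it NOUN would leave rule 1 unsatisfiable, so it must be DET.
That leaves exactly one tagging: DET CONJ ADV ADV DET DET DET.
Rule-by-rule: rule 1 holds; rule 2 holds; rule 3 holds; rule 4 holds.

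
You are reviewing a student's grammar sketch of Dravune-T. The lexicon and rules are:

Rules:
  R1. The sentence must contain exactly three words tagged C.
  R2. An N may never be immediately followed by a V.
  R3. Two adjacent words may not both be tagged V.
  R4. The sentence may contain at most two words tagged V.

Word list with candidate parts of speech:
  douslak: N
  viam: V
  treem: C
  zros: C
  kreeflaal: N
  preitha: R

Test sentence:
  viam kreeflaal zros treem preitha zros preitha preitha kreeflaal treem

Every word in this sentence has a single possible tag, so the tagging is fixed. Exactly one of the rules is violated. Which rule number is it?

Fixed tagging: V N C C R C R R N C.
Checking each rule: R1 violated, R2 holds, R3 holds, R4 holds.
Only rule 1 fails.

1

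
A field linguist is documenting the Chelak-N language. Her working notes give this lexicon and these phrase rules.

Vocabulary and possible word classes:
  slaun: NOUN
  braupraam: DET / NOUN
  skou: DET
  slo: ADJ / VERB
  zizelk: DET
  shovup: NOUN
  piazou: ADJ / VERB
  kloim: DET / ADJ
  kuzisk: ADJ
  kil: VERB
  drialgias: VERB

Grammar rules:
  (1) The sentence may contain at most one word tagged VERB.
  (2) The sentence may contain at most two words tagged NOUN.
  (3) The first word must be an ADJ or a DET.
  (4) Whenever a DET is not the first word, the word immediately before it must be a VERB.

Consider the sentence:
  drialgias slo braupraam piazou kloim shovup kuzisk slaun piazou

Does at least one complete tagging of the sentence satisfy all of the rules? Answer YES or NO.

Candidates per position — 1:drialgias {VERB}; 2:slo {ADJ,VERB}; 3:braupraam {DET,NOUN}; 4:piazou {ADJ,VERB}; 5:kloim {DET,ADJ}; 6:shovup {NOUN}; 7:kuzisk {ADJ}; 8:slaun {NOUN}; 9:piazou {ADJ,VERB}.
Rule 3 cannot be satisfied by any choice of tags from the lexicon.
So there is no consistent tagging.

NO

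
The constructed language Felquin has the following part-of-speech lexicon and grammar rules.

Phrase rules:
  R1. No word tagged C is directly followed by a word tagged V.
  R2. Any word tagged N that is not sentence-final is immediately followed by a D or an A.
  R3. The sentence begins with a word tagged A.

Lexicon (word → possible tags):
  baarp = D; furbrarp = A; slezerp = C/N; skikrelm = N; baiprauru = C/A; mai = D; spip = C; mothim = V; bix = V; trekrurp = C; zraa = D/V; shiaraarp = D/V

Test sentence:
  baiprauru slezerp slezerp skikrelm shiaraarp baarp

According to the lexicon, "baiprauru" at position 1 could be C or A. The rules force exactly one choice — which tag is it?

Candidates per position — 1:baiprauru {C,A}; 2:slezerp {C,N}; 3:slezerp {C,N}; 4:skikrelm {N}; 5:shiaraarp {D,V}; 6:baarp {D}.
Position 1: tagging it C would leave rule 3 unsatisfiable, so it must be A.
Position 2: tagging it N would leave rule 2 unsatisfiable, so it must be C.
Position 3: tagging it N would leave rule 2 unsatisfiable, so it must be C.
Position 5: tagging it V would leave rule 2 unsatisfiable, so it must be D.
So the tagging must be: A C C N D D.
Check: rule 1 ok; rule 2 ok; rule 3 ok.

A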